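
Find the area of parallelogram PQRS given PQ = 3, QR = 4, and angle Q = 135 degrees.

Area = 3 * 4 * sin(135°) = 12 * sqrt(2)/2 = 6*sqrt(2)

6*sqrt(2)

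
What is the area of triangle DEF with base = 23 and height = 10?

Area = (1/2)(23)(10) = 115

115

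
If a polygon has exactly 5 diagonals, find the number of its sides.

Using d = n(n - 3)/2, we solve 5 = n(n - 3)/2.
So n(n - 3) = 10.
Testing n = 5: 5 * 2 = 10 = 10. Correct.
The polygon has 5 sides.

5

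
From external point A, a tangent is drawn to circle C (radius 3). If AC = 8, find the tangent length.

The tangent, radius, and line from the external point to the center form a right triangle.
The right angle is where the tangent meets the radius.
By the Pythagorean theorem: tangent² + 3² = 8²
tangent² = 64 - 9 = 55
tangent = sqrt(55)

sqrt(55)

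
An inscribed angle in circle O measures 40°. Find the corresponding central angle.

By the inscribed angle theorem, the central angle is twice the inscribed angle.
Central angle = 2 × 40° = 80°

80°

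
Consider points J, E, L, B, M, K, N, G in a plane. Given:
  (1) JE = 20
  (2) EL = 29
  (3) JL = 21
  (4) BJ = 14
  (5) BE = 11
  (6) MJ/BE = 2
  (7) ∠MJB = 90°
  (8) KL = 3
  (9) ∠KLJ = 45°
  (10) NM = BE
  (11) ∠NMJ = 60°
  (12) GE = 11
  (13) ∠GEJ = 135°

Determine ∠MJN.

From the given relations: MJ = 2·BE = 2·11 = 22; NM = BE = 11.
Step 1: By the law of cosines on triangle JMN: JN² = 22² + 11² − 2·22·11·cos(60°) = 363, so JN = 11·√3.
Step 2: By the inverse law of cosines on triangle MJN: cos(∠MJN) = (22² + (11·√3)² − 11²) / (2·22·11·√3) = 726/838.31 = 0.866, so ∠MJN = 30°.

Therefore, the measure of angle ∠MJN = 30°.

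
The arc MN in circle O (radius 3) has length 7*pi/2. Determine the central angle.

Arc length L = 2πr × θ/360, so θ = 360L / (2πr).
θ = 360 × 7*pi/2 / (2π × 3)
θ = 210°
θ = 210°

210°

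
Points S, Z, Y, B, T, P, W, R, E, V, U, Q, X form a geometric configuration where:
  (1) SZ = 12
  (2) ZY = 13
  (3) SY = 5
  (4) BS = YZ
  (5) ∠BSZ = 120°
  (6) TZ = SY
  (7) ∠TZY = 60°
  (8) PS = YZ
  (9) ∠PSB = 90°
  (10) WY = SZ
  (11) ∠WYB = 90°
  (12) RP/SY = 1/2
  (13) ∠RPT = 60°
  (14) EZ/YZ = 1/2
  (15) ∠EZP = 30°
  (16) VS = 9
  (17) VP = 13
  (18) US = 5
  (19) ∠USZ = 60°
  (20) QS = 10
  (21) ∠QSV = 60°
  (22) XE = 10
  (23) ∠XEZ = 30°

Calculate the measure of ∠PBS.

From the given relations: BS = YZ = 13; PS = YZ = 13.
Step 1: By the law of cosines on triangle BSP: BP² = 13² + 13² − 2·13·13·cos(90°) = 338, so BP = 13·√2.
Step 2: By the inverse law of cosines on triangle PBS: cos(∠PBS) = ((13·√2)² + 13² − 13²) / (2·13·√2·13) = 338/478 = 0.7071, so ∠PBS = 45°.

Therefore, the measure of angle ∠PBS = 45°.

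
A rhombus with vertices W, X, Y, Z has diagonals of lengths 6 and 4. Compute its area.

Area of a rhombus = (d1 * d2) / 2
Area = (6 * 4) / 2
Area = 24 / 2
Area = 12

12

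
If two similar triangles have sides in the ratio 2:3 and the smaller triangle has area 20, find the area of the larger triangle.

The ratio of areas of similar triangles = (side ratio)^2.
Side ratio = 2:3, so area ratio = 4:9.
Area of the larger triangle / Area of the smaller triangle = 9/4
Area of the larger triangle = 20 * 9/4 = 45

45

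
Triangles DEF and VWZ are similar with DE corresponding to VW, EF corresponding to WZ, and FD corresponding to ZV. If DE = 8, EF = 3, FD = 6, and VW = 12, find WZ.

Similar triangles have proportional sides. Setting up the proportion:
VW / DE = WZ / EF
12 / 8 = WZ / 3
WZ = 3 * 12 / 8 = 9/2.

9/2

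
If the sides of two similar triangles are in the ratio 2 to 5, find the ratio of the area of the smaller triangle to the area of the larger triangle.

The ratio of areas of similar triangles equals the square of the side ratio.
Side ratio = 2:5
Area ratio = (2/5)^2 = 4/25 = 4:25

4:25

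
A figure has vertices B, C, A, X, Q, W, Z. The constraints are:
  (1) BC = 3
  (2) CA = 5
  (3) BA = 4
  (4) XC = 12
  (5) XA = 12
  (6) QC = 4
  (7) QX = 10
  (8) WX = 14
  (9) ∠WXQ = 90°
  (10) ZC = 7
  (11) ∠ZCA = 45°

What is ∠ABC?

Step 1: By the inverse law of cosines on triangle ABC: cos(∠ABC) = (4² + 3² − 5²) / (2·4·3) = 0/24 = 0, so ∠ABC = 90°.

Therefore, the measure of angle ∠ABC = 90°.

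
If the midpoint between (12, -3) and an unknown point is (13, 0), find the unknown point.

Using the midpoint formula: M = ((x1 + x2)/2, (y1 + y2)/2)
We know M = (13, 0) and B = (12, -3)
For x: 13 = (12 + x2)/2, so x2 = 2*13 - 12 = 14
For y: 0 = (-3 + y2)/2, so y2 = 2*0 - -3 = 3
A = (14, 3)

(14, 3)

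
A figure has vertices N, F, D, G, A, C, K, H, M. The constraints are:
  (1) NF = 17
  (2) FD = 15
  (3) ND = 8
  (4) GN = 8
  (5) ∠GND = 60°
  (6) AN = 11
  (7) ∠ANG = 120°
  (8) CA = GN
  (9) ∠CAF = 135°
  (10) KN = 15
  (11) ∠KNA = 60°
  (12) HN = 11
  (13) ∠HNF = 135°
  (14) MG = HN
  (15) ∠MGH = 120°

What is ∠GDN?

Step 1: By the law of cosines on triangle DNG: DG² = 8² + 8² − 2·8·8·cos(60°) = 64, so DG = 8.
Step 2: By the inverse law of cosines on triangle GDN: cos(∠GDN) = (8² + 8² − 8²) / (2·8·8) = 64/128 = 0.5, so ∠GDN = 60°.

Therefore, the measure of angle ∠GDN = 60°.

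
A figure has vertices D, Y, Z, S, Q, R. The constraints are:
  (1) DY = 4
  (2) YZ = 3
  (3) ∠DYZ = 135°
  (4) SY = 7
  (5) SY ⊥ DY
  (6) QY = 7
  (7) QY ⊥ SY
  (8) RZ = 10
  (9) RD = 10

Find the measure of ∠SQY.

Step 1: By the law of cosines on triangle QYS: QS² = 7² + 7² − 2·7·7·cos(90°) = 98, so QS = 7·√2.
Step 2: By the inverse law of cosines on triangle SQY: cos(∠SQY) = ((7·√2)² + 7² − 7²) / (2·7·√2·7) = 98/138.59 = 0.7071, so ∠SQY = 45°.

Therefore, the measure of angle ∠SQY = 45°.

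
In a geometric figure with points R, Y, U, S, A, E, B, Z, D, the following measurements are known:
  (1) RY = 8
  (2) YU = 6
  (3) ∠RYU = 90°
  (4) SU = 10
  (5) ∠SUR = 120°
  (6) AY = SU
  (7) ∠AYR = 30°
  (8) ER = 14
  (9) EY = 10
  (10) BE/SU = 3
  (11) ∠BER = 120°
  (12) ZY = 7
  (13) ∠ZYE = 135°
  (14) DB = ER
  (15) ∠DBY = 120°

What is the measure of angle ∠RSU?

Step 1: By the law of cosines on triangle UYR: UR² = 6² + 8² − 2·6·8·cos(90°) = 100, so UR = 10.
Step 2: By the law of cosines on triangle SUR: SR² = 10² + 10² − 2·10·10·cos(120°) = 300, so SR = 10·√3.
Step 3: By the inverse law of cosines on triangle RSU: cos(∠RSU) = ((10·√3)² + 10² − 10²) / (2·10·√3·10) = 300/346.41 = 0.866, so ∠RSU = 30°.

Therefore, the measure of angle ∠RSU = 30°.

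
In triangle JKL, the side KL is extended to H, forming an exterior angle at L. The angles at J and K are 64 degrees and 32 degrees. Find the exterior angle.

The interior angle at L is 180 - 64 - 32 = 84 degrees.
The exterior angle and interior angle at L are supplementary:
Exterior angle = 180 - 84 = 96 degrees.

96 degrees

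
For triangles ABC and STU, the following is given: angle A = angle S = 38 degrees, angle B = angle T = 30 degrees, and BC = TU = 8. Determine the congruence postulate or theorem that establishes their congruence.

The given information provides:
angle A = angle S = 38 degrees, angle B = angle T = 30 degrees, and BC = TU = 8
This matches the AAS congruence theorem.
Two pairs of corresponding angles and a non-included side are equal (Angle-Angle-Side).

AAS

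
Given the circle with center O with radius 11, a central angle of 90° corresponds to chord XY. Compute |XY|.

Chord length = 2r sin(θ/2)
= 2 × 11 × sin(90°/2)
= 2 × 11 × sin(45°)
= 11*sqrt(2)

11*sqrt(2)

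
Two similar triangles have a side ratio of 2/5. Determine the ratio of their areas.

Area ratio = (side ratio)^2 = (2/5)^2 = 4:25.

4:25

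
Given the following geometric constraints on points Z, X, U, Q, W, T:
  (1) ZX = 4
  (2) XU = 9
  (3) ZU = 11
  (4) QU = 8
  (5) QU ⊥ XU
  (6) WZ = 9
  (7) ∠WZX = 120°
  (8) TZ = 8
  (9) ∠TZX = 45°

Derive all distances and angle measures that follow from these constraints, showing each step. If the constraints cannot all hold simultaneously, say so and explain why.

The constraints are consistent.

Step 1: From XU = 9, UQ = 8, and ∠XUQ = 90°, by the law of cosines:
  XQ² = XU² + UQ² - 2·XU·UQ·cos(90°) = 81 + 64 - 0 = 145
  XQ = √145

Step 2: From XZ = 4, ZW = 9, and ∠XZW = 120°, by the law of cosines:
  XW² = XZ² + ZW² - 2·XZ·ZW·cos(120°) = 16 + 81 + 36 = 133
  XW = √133

Step 3: From XZ = 4, ZT = 8, and ∠XZT = 45°, by the law of cosines:
  XT² = XZ² + ZT² - 2·XZ·ZT·cos(45°) = 16 + 64 - 45.25 = 34.75
  XT ≈ 5.89

Step 4: From ZU = 11, ZX = 4, UX = 9, by the inverse law of cosines:
  cos(∠UZX) = (ZU² + ZX² - UX²) / (2·ZU·ZX)
  ∠UZX = 50.48°

Step 5: From XU = 9, XZ = 4, UZ = 11, by the inverse law of cosines:
  cos(∠UXZ) = (XU² + XZ² - UZ²) / (2·XU·XZ)
  ∠UXZ = 109.47°

Step 6: From UX = 9, UZ = 11, XZ = 4, by the inverse law of cosines:
  cos(∠XUZ) = (UX² + UZ² - XZ²) / (2·UX·UZ)
  ∠XUZ = 20.05°

Step 7: From XQ = √145, XU = 9, QU = 8, by the inverse law of cosines:
  cos(∠QXU) = (XQ² + XU² - QU²) / (2·XQ·XU)
  ∠QXU = 41.63°

Step 8: From XT = 5.89, XZ = 4, TZ = 8, by the inverse law of cosines:
  cos(∠TXZ) = (XT² + XZ² - TZ²) / (2·XT·XZ)
  ∠TXZ = 106.32°

Step 9: From XW = √133, XZ = 4, WZ = 9, by the inverse law of cosines:
  cos(∠WXZ) = (XW² + XZ² - WZ²) / (2·XW·XZ)
  ∠WXZ = 42.52°

Step 10: From QU = 8, QX = √145, UX = 9, by the inverse law of cosines:
  cos(∠UQX) = (QU² + QX² - UX²) / (2·QU·QX)
  ∠UQX = 48.37°

Step 11: From WX = √133, WZ = 9, XZ = 4, by the inverse law of cosines:
  cos(∠XWZ) = (WX² + WZ² - XZ²) / (2·WX·WZ)
  ∠XWZ = 17.48°

Step 12: From TX = 5.89, TZ = 8, XZ = 4, by the inverse law of cosines:
  cos(∠XTZ) = (TX² + TZ² - XZ²) / (2·TX·TZ)
  ∠XTZ = 28.68°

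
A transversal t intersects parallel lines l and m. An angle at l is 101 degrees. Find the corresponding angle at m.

Corresponding angles are equal: 101 degrees.

101 degrees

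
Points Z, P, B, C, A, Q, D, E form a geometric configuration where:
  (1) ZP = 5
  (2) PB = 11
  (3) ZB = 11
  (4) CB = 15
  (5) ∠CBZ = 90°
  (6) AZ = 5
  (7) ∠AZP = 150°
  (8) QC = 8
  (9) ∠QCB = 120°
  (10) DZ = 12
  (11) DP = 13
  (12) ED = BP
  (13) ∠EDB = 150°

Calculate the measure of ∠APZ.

Step 1: By the law of cosines on triangle PZA: PA² = 5² + 5² − 2·5·5·cos(150°) = 93.3, so PA ≈ 9.66.
Step 2: By the inverse law of cosines on triangle APZ: cos(∠APZ) = (9.66² + 5² − 5²) / (2·9.66·5) = 93.3/96.59 = 0.9659, so ∠APZ = 15°.

Therefore, the measure of angle ∠APZ = 15°.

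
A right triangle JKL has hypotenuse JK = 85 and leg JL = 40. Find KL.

KL = sqrt(85^2 - 40^2) = sqrt(5625) = 75

75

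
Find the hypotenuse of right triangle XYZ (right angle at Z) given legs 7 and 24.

In a right triangle, the square of the hypotenuse equals the sum of the squares of the two legs.
The legs are 7 and 24, so the hypotenuse = sqrt(49 + 576) = sqrt(625) = 25.

25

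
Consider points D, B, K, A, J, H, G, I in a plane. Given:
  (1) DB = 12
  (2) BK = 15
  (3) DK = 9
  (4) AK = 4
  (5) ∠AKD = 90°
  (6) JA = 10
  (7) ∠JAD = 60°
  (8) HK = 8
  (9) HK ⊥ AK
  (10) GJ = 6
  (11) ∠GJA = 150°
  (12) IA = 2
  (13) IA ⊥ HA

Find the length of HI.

Step 1: By the law of cosines on triangle HKA: HA² = 8² + 4² − 2·8·4·cos(90°) = 80, so HA = 4·√5.
Step 2: By the law of cosines on triangle HAI: HI² = (4·√5)² + 2² − 2·4·√5·2·cos(90°) = 84, so HI = 2·√21.

Therefore, the length of HI = 2·√21.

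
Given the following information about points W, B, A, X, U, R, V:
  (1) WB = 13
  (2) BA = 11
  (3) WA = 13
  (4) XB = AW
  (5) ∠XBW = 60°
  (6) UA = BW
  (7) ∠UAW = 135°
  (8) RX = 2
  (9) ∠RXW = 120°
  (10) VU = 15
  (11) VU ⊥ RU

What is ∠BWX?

From the given relations: XB = AW = 13.
Step 1: By the law of cosines on triangle WBX: WX² = 13² + 13² − 2·13·13·cos(60°) = 169, so WX = 13.
Step 2: By the inverse law of cosines on triangle BWX: cos(∠BWX) = (13² + 13² − 13²) / (2·13·13) = 169/338 = 0.5, so ∠BWX = 60°.

Therefore, the measure of angle ∠BWX = 60°.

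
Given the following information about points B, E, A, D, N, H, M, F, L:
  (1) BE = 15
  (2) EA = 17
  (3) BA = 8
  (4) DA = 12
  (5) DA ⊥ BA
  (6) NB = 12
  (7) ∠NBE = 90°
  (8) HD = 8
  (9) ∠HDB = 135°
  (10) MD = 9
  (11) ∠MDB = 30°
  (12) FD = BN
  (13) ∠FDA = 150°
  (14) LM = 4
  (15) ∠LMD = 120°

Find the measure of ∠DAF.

From the given relations: FD = BN = 12.
Step 1: By the law of cosines on triangle ADF: AF² = 12² + 12² − 2·12·12·cos(150°) = 537.42, so AF ≈ 23.18.
Step 2: By the inverse law of cosines on triangle DAF: cos(∠DAF) = (12² + 23.18² − 12²) / (2·12·23.18) = 537.42/556.37 = 0.9659, so ∠DAF = 15°.

Therefore, the measure of angle ∠DAF = 15°.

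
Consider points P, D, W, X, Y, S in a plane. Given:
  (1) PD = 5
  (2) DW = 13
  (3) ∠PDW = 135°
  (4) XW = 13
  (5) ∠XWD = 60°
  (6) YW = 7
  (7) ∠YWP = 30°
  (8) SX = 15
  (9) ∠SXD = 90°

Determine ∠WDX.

Step 1: By the law of cosines on triangle DWX: DX² = 13² + 13² − 2·13·13·cos(60°) = 169, so DX = 13.
Step 2: By the inverse law of cosines on triangle WDX: cos(∠WDX) = (13² + 13² − 13²) / (2·13·13) = 169/338 = 0.5, so ∠WDX = 60°.

Therefore, the measure of angle ∠WDX = 60°.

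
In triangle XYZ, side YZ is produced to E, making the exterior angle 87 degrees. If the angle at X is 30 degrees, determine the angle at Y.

By the exterior angle theorem: exterior angle = sum of remote interior angles.
87 = 30 + angle Y
angle Y = 87 - 30 = 57 degrees

57 degrees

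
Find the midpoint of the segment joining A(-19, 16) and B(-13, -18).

M = ((x₁ + x₂)/2, (y₁ + y₂)/2)
= ((-19 + -13)/2, (16 + -18)/2)
= (-32/2, -2/2) = (-16, -1)

(-16, -1)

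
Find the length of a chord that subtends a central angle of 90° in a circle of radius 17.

Chord length = 2r sin(θ/2)
= 2 × 17 × sin(90°/2)
= 2 × 17 × sin(45°)
= 17*sqrt(2)

17*sqrt(2)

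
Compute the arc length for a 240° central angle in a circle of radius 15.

Arc length = 2π(15)(2/3) = 20*pi

20*pi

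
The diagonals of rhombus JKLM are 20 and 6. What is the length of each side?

In a rhombus, the diagonals bisect each other perpendicularly, creating four congruent right triangles.
Each triangle has legs 10 (half of 20) and 3 (half of 6).
The hypotenuse of each right triangle is a side of the rhombus:
side = sqrt(10^2 + 3^2) = sqrt(109)

sqrt(109)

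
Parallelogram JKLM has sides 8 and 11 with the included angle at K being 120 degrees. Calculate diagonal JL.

Using the law of cosines:
d^2 = 8^2 + 11^2 - 2(8)(11)cos(120 degrees)
d^2 = 64 + 121 - 176*-1/2
d^2 = 273
d = sqrt(273)

sqrt(273)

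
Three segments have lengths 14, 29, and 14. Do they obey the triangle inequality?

The longest side is 29. The other two sides sum to 14 + 14 = 28.
Since 28 ≤ 29, the two shorter sides cannot reach around to close the triangle.

No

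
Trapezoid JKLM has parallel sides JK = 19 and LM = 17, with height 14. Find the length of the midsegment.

The midsegment of a trapezoid = (base1 + base2) / 2
midsegment = (19 + 17) / 2
midsegment = 36 / 2
midsegment = 18

18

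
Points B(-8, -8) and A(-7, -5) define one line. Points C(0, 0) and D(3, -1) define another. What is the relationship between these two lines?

Slope of line 1: m1 = (-5 - -8)/(-7 - -8) = 3/1 = 3
Slope of line 2: m2 = (-1 - 0)/(3 - 0) = -1/3 = -1/3
m1 * m2 = (3) * (-1/3) = -1 = -1, so the lines are perpendicular.

Perpendicular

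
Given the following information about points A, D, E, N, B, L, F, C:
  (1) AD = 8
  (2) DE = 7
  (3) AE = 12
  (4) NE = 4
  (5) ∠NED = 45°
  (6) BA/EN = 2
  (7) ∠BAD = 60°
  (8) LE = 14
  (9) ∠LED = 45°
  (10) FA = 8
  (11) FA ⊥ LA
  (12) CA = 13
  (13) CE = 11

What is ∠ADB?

From the given relations: BA = 2·EN = 2·4 = 8.
Step 1: By the law of cosines on triangle DAB: DB² = 8² + 8² − 2·8·8·cos(60°) = 64, so DB = 8.
Step 2: By the inverse law of cosines on triangle ADB: cos(∠ADB) = (8² + 8² − 8²) / (2·8·8) = 64/128 = 0.5, so ∠ADB = 60°.

Therefore, the measure of angle ∠ADB = 60°.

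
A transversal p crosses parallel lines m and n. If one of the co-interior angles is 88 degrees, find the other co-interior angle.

Co-interior (same-side interior) angles are between the parallel lines on the same side of the transversal.
Unlike corresponding or alternate interior angles, they are supplementary rather than equal.
So the angle = 180 - 88 = 92 degrees.

92 degrees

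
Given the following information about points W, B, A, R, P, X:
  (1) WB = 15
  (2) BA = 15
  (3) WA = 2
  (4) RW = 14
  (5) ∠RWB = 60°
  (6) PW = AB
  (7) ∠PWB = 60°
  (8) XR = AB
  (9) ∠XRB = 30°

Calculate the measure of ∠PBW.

From the given relations: PW = AB = 15.
Step 1: By the law of cosines on triangle BWP: BP² = 15² + 15² − 2·15·15·cos(60°) = 225, so BP = 15.
Step 2: By the inverse law of cosines on triangle PBW: cos(∠PBW) = (15² + 15² − 15²) / (2·15·15) = 225/450 = 0.5, so ∠PBW = 60°.

Therefore, the measure of angle ∠PBW = 60°.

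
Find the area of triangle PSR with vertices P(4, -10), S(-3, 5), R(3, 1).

The Shoelace formula computes the area from vertex coordinates by summing cross products.
For vertices (4,-10), (-3,5), (3,1):
Signed sum = 4*5 - -3*-10 + -3*1 - 3*5 + 3*-10 - 4*1
= -10 + -18 + -34 = -62
Area = (1/2)|-62| = 31.

31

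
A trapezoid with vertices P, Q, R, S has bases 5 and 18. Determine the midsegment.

The midsegment of a trapezoid = (base1 + base2) / 2
midsegment = (5 + 18) / 2
midsegment = 23 / 2
midsegment = 23/2

23/2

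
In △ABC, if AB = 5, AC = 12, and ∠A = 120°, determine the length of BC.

Law of cosines: BC^2 = 5^2 + 12^2 - 2(5)(12)cos(120°) = 229, so BC = sqrt(229).

sqrt(229)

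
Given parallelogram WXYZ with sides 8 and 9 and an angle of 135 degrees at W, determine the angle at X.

Opposite sides of a parallelogram are parallel, so consecutive angles form co-interior angles on a transversal.
Co-interior angles sum to 180°, giving angle X = 180 - 135 = 45 degrees.

45 degrees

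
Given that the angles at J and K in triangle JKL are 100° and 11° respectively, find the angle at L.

angle L = 180 - 100 - 11 = 69 degrees.

69 degrees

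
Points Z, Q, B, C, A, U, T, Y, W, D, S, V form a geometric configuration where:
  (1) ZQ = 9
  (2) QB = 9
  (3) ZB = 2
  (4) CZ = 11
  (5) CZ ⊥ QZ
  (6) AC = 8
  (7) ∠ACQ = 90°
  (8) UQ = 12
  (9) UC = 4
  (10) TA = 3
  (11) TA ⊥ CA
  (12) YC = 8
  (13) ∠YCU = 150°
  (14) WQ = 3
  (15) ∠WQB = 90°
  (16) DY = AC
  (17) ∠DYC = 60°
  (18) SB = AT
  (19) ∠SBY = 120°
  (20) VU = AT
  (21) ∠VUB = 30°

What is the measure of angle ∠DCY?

From the given relations: DY = AC = 8.
Step 1: By the law of cosines on triangle CYD: CD² = 8² + 8² − 2·8·8·cos(60°) = 64, so CD = 8.
Step 2: By the inverse law of cosines on triangle DCY: cos(∠DCY) = (8² + 8² − 8²) / (2·8·8) = 64/128 = 0.5, so ∠DCY = 60°.

Therefore, the measure of angle ∠DCY = 60°.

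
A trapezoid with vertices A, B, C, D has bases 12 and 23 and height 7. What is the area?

A trapezoid's area equals the midsegment times the height.
The midsegment is (12 + 23) / 2 = 35/2.
Area = 35/2 * 7 = 245/2.

245/2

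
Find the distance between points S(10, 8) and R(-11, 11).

d = sqrt((-11 - 10)^2 + (11 - 8)^2)
d = sqrt(-21^2 + 3^2)
d = sqrt(441 + 9)
d = sqrt(450) = 15*sqrt(2)

15*sqrt(2)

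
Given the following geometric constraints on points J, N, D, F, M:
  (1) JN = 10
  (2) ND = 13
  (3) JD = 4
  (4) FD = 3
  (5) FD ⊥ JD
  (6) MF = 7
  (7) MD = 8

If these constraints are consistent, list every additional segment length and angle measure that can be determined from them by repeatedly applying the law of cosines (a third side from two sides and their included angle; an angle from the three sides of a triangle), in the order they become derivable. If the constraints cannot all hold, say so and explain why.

The constraints are consistent. Derivable facts, in order:
After 1 step:
- JF = 5
- ∠DFM = 98.21°
- ∠DJN = 131.49°
- ∠DMF = 21.79°
- ∠DNJ = 13.33°
- ∠FDM = 60°
- ∠JDN = 35.18°
After 2 steps:
- ∠DFJ = 53.13°
- ∠DJF = 36.87°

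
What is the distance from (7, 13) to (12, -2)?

d = sqrt((5)^2 + (-15)^2) = sqrt(250) = 5*sqrt(10)

5*sqrt(10)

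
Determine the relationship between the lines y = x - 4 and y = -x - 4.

Slope of line 1: m1 = 1
Slope of line 2: m2 = -1
m1 * m2 = (1) * (-1) = -1 = -1, so the lines are perpendicular.

Perpendicular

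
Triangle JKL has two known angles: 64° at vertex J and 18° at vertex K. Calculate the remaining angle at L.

Let angle L = x. Then 64 + 18 + x = 180.
x = 180 - 82 = 98 degrees.

98 degrees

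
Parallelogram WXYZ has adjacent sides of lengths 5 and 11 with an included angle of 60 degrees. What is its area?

Area = 5 * 11 * sin(60°) = 55 * sqrt(3)/2 = 55*sqrt(3)/2

55*sqrt(3)/2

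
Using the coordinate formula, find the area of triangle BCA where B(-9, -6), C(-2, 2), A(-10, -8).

Shoelace: Area = (1/2)|-9(2--8) + -2(-8--6) + -10(-6-2)| = (1/2)(6) = 3

3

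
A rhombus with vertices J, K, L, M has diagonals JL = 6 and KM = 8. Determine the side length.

Half-diagonals are 3 and 4. side = sqrt(3^2 + 4^2) = sqrt(25) = 5

5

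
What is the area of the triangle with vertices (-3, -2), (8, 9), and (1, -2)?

Using the Shoelace formula for a triangle:
Area = (1/2)|x0(y1 - y2) + x1(y2 - y0) + x2(y0 - y1)|
Area = (1/2)|-3(9 - -2) + 8(-2 - -2) + 1(-2 - 9)|
Area = (1/2)|-33 + 0 + -11|
Area = (1/2)|-44|
Area = (1/2)(44)
Area = 22

22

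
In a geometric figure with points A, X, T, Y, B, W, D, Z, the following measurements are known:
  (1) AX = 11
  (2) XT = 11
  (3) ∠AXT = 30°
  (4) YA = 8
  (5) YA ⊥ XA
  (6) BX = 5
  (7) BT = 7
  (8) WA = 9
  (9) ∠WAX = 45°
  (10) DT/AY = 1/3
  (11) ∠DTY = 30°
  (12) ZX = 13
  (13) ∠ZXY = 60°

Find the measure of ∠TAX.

Step 1: By the law of cosines on triangle AXT: AT² = 11² + 11² − 2·11·11·cos(30°) = 32.42, so AT ≈ 5.69.
Step 2: By the inverse law of cosines on triangle TAX: cos(∠TAX) = (5.69² + 11² − 11²) / (2·5.69·11) = 32.42/125.27 = 0.2588, so ∠TAX = 75°.

Therefore, the measure of angle ∠TAX = 75°.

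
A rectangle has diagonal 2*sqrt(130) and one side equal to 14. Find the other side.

b = sqrt(d^2 - a^2) = sqrt(520 - 196) = sqrt(324) = 18

18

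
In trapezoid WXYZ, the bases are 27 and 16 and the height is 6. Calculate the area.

Area of a trapezoid = (base1 + base2) * height / 2
Area = (27 + 16) * 6 / 2
Area = 43 * 6 / 2
Area = 258 / 2
Area = 129

129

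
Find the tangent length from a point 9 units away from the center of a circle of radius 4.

Let T be the point of tangency. Then CT ⊥ AT (radius ⊥ tangent).
In right triangle CTA: CA² = CT² + AT²
9² = 4² + AT²
AT² = 65, AT = sqrt(65)

sqrt(65)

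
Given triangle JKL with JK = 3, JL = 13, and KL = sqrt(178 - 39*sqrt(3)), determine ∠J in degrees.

cos(J) = (3² + 13² - (sqrt(178 - 39*sqrt(3)))²) / (2 × 3 × 13) = sqrt(3)/2, so J = arccos(sqrt(3)/2) = 30°.

30°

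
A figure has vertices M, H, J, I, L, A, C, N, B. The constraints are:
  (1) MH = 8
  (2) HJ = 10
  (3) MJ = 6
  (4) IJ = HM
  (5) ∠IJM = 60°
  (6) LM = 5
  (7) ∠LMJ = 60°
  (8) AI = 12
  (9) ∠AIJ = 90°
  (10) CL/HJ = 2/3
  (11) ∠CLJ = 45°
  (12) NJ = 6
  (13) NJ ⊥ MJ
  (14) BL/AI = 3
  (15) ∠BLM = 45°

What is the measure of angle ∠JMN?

Step 1: By the law of cosines on triangle MJN: MN² = 6² + 6² − 2·6·6·cos(90°) = 72, so MN = 6·√2.
Step 2: By the inverse law of cosines on triangle JMN: cos(∠JMN) = (6² + (6·√2)² − 6²) / (2·6·6·√2) = 72/101.82 = 0.7071, so ∠JMN = 45°.

Therefore, the measure of angle ∠JMN = 45°.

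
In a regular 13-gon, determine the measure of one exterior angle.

Each exterior angle of a regular n-gon is 360 / n.
For n = 13: 360 / 13 = 360/13 degrees.

360/13 degrees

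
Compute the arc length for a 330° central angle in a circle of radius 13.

The full circumference is 2πr = 2π(13) = 26*pi.
The arc spans 330° out of 360°, which is a fraction of 11/12.
Arc length = 26*pi × 11/12 = 143*pi/6.

143*pi/6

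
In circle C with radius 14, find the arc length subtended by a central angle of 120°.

Arc length = 2π(14)(1/3) = 28*pi/3

28*pi/3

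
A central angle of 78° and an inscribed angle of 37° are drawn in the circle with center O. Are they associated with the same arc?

By the inscribed angle theorem, the inscribed angle for a central angle of 78° should be 78° / 2 = 39°.
The given inscribed angle is 37°, which does not equal 39°.
Therefore, no, they do not correspond to the same arc.

No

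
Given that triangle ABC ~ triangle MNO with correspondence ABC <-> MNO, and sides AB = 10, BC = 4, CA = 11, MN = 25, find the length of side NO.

Since the triangles are similar, the ratio of corresponding sides is constant.
Scale factor k = MN / AB = 25 / 10 = 5/2
NO = k * BC = 5/2 * 4 = 10

10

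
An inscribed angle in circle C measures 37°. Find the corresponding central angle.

Central angle = 2 × 37° = 74° (inscribed angle theorem).

74°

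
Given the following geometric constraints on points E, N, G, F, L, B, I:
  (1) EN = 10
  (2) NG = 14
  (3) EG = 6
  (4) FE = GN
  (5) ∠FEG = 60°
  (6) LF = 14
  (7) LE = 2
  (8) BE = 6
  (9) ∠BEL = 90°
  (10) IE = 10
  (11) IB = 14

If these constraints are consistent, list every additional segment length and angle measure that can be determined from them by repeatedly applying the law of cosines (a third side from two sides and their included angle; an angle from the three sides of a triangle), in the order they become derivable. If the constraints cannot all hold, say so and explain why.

The constraints are consistent. Derivable facts, in order:
After 1 step:
- GF = 2·√37
- LB = 2·√10
- ∠BEI = 120°
- ∠BIE = 21.79°
- ∠EBI = 38.21°
- ∠EFL = 8.19°
- ∠EGN = 38.21°
- ∠ELF = 85.9°
- ∠ENG = 21.79°
- ∠FEL = 85.9°
- ∠GEN = 120°
After 2 steps:
- ∠BLE = 71.57°
- ∠EBL = 18.43°
- ∠EFG = 25.28°
- ∠EGF = 94.72°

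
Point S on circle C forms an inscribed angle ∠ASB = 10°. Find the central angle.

Central angle = 2 × 10° = 20° (inscribed angle theorem).

20°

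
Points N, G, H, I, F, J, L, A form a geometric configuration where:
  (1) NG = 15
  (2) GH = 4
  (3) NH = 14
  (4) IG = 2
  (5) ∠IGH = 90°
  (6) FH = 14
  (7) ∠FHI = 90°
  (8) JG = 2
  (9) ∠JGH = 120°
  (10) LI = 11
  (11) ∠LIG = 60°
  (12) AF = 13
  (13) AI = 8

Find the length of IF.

Step 1: By the law of cosines on triangle HGI: HI² = 4² + 2² − 2·4·2·cos(90°) = 20, so HI = 2·√5.
Step 2: By the law of cosines on triangle IHF: IF² = (2·√5)² + 14² − 2·2·√5·14·cos(90°) = 216, so IF = 6·√6.

Therefore, the length of IF = 6·√6.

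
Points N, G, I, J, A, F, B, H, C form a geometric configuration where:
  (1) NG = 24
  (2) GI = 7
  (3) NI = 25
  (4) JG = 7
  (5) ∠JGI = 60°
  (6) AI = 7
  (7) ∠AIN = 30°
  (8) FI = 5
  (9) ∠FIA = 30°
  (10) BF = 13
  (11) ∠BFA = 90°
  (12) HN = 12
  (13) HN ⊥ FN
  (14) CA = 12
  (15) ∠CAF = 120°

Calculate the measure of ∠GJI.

Step 1: By the law of cosines on triangle JGI: JI² = 7² + 7² − 2·7·7·cos(60°) = 49, so JI = 7.
Step 2: By the inverse law of cosines on triangle GJI: cos(∠GJI) = (7² + 7² − 7²) / (2·7·7) = 49/98 = 0.5, so ∠GJI = 60°.

Therefore, the measure of angle ∠GJI = 60°.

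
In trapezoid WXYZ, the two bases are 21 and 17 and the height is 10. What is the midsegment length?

The midsegment (median) of a trapezoid connects the midpoints of the non-parallel sides.
Its length is the average of the two bases: (21 + 17) / 2 = 19.

19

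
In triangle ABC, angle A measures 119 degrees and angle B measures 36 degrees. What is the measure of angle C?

By the triangle angle sum property, the three interior angles of any triangle add up to 180°.
We know angle A = 119° and angle B = 36°, so their sum is 155°.
Therefore angle C = 180° - 155° = 25°.

25 degrees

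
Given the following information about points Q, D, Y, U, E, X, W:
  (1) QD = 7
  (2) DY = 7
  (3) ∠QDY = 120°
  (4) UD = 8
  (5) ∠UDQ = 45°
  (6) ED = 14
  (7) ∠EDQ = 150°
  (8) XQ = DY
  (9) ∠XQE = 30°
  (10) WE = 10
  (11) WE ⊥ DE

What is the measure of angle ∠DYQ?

Step 1: By the law of cosines on triangle YDQ: YQ² = 7² + 7² − 2·7·7·cos(120°) = 147, so YQ = 7·√3.
Step 2: By the inverse law of cosines on triangle DYQ: cos(∠DYQ) = (7² + (7·√3)² − 7²) / (2·7·7·√3) = 147/169.74 = 0.866, so ∠DYQ = 30°.

Therefore, the measure of angle ∠DYQ = 30°.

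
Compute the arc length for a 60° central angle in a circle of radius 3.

The full circumference is 2πr = 2π(3) = 6*pi.
The arc spans 60° out of 360°, which is a fraction of 1/6.
Arc length = 6*pi × 1/6 = pi.

pi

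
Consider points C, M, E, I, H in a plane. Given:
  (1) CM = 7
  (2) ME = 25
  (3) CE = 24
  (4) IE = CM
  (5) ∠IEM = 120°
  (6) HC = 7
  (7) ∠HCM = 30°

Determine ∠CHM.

Step 1: By the law of cosines on triangle HCM: HM² = 7² + 7² − 2·7·7·cos(30°) = 13.13, so HM ≈ 3.62.
Step 2: By the inverse law of cosines on triangle CHM: cos(∠CHM) = (7² + 3.62² − 7²) / (2·7·3.62) = 13.13/50.73 = 0.2588, so ∠CHM = 75°.

Therefore, the measure of angle ∠CHM = 75°.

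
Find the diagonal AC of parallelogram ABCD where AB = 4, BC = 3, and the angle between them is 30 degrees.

The diagonal of a parallelogram can be found by treating two adjacent sides and the diagonal as a triangle.
Applying the law of cosines with sides 4, 3 and included angle 30°:
d^2 = 16 + 9 - 24*cos(30°) = 25 - 12*sqrt(3)
d = sqrt(25 - 12*sqrt(3))

sqrt(25 - 12*sqrt(3))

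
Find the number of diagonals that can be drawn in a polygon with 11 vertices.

The number of diagonals in an n-gon is n(n - 3)/2.
For n = 11: 11(11 - 3)/2 = 11 × 8 / 2 = 44.

44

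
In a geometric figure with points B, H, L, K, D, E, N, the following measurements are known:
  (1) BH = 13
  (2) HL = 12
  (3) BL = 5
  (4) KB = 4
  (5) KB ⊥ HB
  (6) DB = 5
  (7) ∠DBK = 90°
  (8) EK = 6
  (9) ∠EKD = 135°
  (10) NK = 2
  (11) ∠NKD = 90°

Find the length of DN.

Step 1: By the law of cosines on triangle DBK: DK² = 5² + 4² − 2·5·4·cos(90°) = 41, so DK = √41.
Step 2: By the law of cosines on triangle DKN: DN² = √41² + 2² − 2·√41·2·cos(90°) = 45, so DN = 3·√5.

Therefore, the length of DN = 3·√5.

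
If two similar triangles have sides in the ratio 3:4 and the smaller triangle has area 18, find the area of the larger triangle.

The ratio of areas of similar triangles = (side ratio)^2.
Side ratio = 3:4, so area ratio = 9:16.
Area of the larger triangle / Area of the smaller triangle = 16/9
Area of the larger triangle = 18 * 16/9 = 32

32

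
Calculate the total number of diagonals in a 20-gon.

Total line segments between 20 vertices = C(20,2) = 190.
Subtract the 20 sides: 190 - 20 = 170 diagonals.

170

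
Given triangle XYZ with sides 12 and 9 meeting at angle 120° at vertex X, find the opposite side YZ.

When two sides and the included angle are known, the law of cosines gives the third side.
c^2 = a^2 + b^2 - 2ab cos(C) generalizes the Pythagorean theorem to non-right triangles.
Here: YZ^2 = 144 + 81 - 216*(-1/2) = 333
YZ = 3*sqrt(37)

3*sqrt(37)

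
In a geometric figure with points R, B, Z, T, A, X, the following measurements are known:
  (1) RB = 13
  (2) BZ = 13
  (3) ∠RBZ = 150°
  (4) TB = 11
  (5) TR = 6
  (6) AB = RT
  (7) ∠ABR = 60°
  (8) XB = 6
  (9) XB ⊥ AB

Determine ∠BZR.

Step 1: By the law of cosines on triangle ZBR: ZR² = 13² + 13² − 2·13·13·cos(150°) = 630.72, so ZR ≈ 25.11.
Step 2: By the inverse law of cosines on triangle BZR: cos(∠BZR) = (13² + 25.11² − 13²) / (2·13·25.11) = 630.72/652.97 = 0.9659, so ∠BZR = 15°.

Therefore, the measure of angle ∠BZR = 15°.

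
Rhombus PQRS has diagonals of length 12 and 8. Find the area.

Area of a rhombus = (d1 * d2) / 2
Area = (12 * 8) / 2
Area = 96 / 2
Area = 48

48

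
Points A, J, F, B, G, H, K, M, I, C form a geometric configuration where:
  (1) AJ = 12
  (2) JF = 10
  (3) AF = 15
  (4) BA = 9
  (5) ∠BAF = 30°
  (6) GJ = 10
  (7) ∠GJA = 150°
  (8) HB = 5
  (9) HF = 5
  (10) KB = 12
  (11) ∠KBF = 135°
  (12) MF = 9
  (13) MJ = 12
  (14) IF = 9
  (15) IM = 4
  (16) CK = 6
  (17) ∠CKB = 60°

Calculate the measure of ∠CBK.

Step 1: By the law of cosines on triangle BKC: BC² = 12² + 6² − 2·12·6·cos(60°) = 108, so BC = 6·√3.
Step 2: By the inverse law of cosines on triangle CBK: cos(∠CBK) = ((6·√3)² + 12² − 6²) / (2·6·√3·12) = 216/249.42 = 0.866, so ∠CBK = 30°.

Therefore, the measure of angle ∠CBK = 30°.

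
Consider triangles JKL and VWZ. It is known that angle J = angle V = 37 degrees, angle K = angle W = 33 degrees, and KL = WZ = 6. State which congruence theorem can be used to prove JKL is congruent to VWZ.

The given information provides:
angle J = angle V = 37 degrees, angle K = angle W = 33 degrees, and KL = WZ = 6
This matches the AAS congruence theorem.
Two pairs of corresponding angles and a non-included side are equal (Angle-Angle-Side).

AAS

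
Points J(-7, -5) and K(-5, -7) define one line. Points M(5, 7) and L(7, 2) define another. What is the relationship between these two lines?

Slope of line 1: m1 = (-7 - -5)/(-5 - -7) = -2/2 = -1
Slope of line 2: m2 = (2 - 7)/(7 - 5) = -5/2 = -5/2
m1 != m2 and m1*m2 = 5/2 != -1. Neither.

Neither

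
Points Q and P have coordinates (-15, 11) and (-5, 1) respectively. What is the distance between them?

d = sqrt((-5 - -15)^2 + (1 - 11)^2)
d = sqrt(10^2 + -10^2)
d = sqrt(100 + 100)
d = sqrt(200) = 10*sqrt(2)

10*sqrt(2)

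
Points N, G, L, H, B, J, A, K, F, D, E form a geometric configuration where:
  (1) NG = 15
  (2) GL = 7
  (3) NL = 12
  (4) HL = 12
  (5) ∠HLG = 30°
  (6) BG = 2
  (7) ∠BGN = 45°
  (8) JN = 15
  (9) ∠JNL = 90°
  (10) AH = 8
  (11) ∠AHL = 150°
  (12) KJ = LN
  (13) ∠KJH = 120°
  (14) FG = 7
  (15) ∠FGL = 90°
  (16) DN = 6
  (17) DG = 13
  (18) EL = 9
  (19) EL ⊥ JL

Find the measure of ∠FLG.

Step 1: By the law of cosines on triangle LGF: LF² = 7² + 7² − 2·7·7·cos(90°) = 98, so LF = 7·√2.
Step 2: By the inverse law of cosines on triangle FLG: cos(∠FLG) = ((7·√2)² + 7² − 7²) / (2·7·√2·7) = 98/138.59 = 0.7071, so ∠FLG = 45°.

Therefore, the measure of angle ∠FLG = 45°.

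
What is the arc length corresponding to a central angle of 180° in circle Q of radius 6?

Arc length = 2πr × θ/360
= 2π × 6 × 1/2
= 6*pi

6*pi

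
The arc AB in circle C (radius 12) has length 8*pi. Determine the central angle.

The full circumference is 2πr = 24*pi.
The arc is 8*pi / 24*pi = 1/3 of the full circle.
So the central angle = 1/3 × 360° = 120°.

120°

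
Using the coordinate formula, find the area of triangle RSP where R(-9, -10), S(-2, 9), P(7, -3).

The Shoelace formula computes the area from vertex coordinates by summing cross products.
For vertices (-9,-10), (-2,9), (7,-3):
Signed sum = -9*9 - -2*-10 + -2*-3 - 7*9 + 7*-10 - -9*-3
= -101 + -57 + -97 = -255
Area = (1/2)|-255| = 255/2.

255/2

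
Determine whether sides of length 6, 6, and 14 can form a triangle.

No.
The triangle inequality is violated: 6 + 6 = 12 ≤ 14.
These lengths cannot form a triangle.

No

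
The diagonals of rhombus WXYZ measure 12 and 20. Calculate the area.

The diagonals of a rhombus divide it into four right triangles.
Each triangle has legs 12/ 2 = 6 and 20/2 = 10, so each has area (1/2)*6*10 = 30.
Four such triangles give total area = (d1 * d2) / 2 = 120.

120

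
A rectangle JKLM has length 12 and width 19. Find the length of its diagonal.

d = sqrt(12^2 + 19^2) = sqrt(505)

sqrt(505)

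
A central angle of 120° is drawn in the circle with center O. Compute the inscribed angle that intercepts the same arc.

Inscribed angle = 120° / 2 = 60° (inscribed angle theorem).

60°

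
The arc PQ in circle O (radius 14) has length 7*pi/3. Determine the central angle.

θ = 360 × 7*pi/3 / (2π × 14) = 30° (rearranging arc length formula).

30°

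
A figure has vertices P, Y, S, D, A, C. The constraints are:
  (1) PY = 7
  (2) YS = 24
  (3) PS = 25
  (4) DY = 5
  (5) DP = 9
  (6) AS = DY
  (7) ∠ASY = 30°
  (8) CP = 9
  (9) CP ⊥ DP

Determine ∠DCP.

Step 1: By the law of cosines on triangle CPD: CD² = 9² + 9² − 2·9·9·cos(90°) = 162, so CD = 9·√2.
Step 2: By the inverse law of cosines on triangle DCP: cos(∠DCP) = ((9·√2)² + 9² − 9²) / (2·9·√2·9) = 162/229.1 = 0.7071, so ∠DCP = 45°.

Therefore, the measure of angle ∠DCP = 45°.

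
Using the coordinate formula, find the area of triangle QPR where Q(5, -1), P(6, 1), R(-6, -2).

Shoelace: Area = (1/2)|5(1--2) + 6(-2--1) + -6(-1-1)| = (1/2)(21) = 21/2

21/2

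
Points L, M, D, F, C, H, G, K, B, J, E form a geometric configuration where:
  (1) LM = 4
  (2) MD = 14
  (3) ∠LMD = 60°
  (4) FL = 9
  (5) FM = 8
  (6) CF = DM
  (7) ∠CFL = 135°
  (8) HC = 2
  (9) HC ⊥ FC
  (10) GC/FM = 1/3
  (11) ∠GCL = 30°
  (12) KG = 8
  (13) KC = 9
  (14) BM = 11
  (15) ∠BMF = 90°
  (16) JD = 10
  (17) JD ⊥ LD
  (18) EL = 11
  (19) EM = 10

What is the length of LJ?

Step 1: By the law of cosines on triangle LMD: LD² = 4² + 14² − 2·4·14·cos(60°) = 156, so LD = 2·√39.
Step 2: By the law of cosines on triangle LDJ: LJ² = (2·√39)² + 10² − 2·2·√39·10·cos(90°) = 256, so LJ = 16.

Therefore, the length of LJ = 16.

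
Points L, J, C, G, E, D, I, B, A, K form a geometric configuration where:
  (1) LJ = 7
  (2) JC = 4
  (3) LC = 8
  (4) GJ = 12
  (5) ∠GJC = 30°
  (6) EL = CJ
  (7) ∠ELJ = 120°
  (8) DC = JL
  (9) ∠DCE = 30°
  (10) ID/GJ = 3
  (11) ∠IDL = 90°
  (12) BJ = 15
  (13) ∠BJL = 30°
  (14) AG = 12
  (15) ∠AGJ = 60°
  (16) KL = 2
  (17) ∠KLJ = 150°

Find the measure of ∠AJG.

Step 1: By the law of cosines on triangle JGA: JA² = 12² + 12² − 2·12·12·cos(60°) = 144, so JA = 12.
Step 2: By the inverse law of cosines on triangle AJG: cos(∠AJG) = (12² + 12² − 12²) / (2·12·12) = 144/288 = 0.5, so ∠AJG = 60°.

Therefore, the measure of angle ∠AJG = 60°.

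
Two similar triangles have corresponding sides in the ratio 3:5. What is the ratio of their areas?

Area ratio = (side ratio)^2 = (3/5)^2 = 9:25.

9:25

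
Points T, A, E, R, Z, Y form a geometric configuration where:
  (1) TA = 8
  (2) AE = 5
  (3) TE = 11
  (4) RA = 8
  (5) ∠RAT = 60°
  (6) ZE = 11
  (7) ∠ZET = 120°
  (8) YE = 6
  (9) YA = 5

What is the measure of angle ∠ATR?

Step 1: By the law of cosines on triangle TAR: TR² = 8² + 8² − 2·8·8·cos(60°) = 64, so TR = 8.
Step 2: By the inverse law of cosines on triangle ATR: cos(∠ATR) = (8² + 8² − 8²) / (2·8·8) = 64/128 = 0.5, so ∠ATR = 60°.

Therefore, the measure of angle ∠ATR = 60°.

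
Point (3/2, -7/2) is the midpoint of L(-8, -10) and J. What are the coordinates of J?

Using the midpoint formula: M = ((x1 + x2)/2, (y1 + y2)/2)
We know M = (3/2, -7/2) and L = (-8, -10)
For x: 3/2 = (-8 + x2)/2, so x2 = 2*3/2 - -8 = 11
For y: -7/2 = (-10 + y2)/2, so y2 = 2*-7/2 - -10 = 3
J = (11, 3)

(11, 3)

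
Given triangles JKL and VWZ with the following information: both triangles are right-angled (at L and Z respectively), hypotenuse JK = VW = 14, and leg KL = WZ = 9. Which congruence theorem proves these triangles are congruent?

The given information matches HL: The hypotenuse and one leg of two right triangles are equal (Hypotenuse-Leg).

HL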